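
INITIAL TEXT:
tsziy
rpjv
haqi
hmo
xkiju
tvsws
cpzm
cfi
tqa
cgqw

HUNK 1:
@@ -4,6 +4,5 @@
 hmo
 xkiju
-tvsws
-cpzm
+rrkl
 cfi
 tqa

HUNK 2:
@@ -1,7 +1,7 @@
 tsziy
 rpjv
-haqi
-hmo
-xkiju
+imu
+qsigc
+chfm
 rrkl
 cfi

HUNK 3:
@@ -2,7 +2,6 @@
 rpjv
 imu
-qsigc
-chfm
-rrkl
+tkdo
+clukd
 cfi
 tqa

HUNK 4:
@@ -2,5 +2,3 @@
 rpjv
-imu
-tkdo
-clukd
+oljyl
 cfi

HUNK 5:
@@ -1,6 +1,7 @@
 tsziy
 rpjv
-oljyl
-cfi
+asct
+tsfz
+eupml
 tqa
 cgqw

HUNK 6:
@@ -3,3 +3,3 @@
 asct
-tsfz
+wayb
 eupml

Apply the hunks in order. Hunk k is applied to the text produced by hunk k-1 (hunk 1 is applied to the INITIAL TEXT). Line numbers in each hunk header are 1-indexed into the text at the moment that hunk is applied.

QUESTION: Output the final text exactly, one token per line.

Hunk 1: at line 4 remove [tvsws,cpzm] add [rrkl] -> 9 lines: tsziy rpjv haqi hmo xkiju rrkl cfi tqa cgqw
Hunk 2: at line 1 remove [haqi,hmo,xkiju] add [imu,qsigc,chfm] -> 9 lines: tsziy rpjv imu qsigc chfm rrkl cfi tqa cgqw
Hunk 3: at line 2 remove [qsigc,chfm,rrkl] add [tkdo,clukd] -> 8 lines: tsziy rpjv imu tkdo clukd cfi tqa cgqw
Hunk 4: at line 2 remove [imu,tkdo,clukd] add [oljyl] -> 6 lines: tsziy rpjv oljyl cfi tqa cgqw
Hunk 5: at line 1 remove [oljyl,cfi] add [asct,tsfz,eupml] -> 7 lines: tsziy rpjv asct tsfz eupml tqa cgqw
Hunk 6: at line 3 remove [tsfz] add [wayb] -> 7 lines: tsziy rpjv asct wayb eupml tqa cgqw

Answer: tsziy
rpjv
asct
wayb
eupml
tqa
cgqw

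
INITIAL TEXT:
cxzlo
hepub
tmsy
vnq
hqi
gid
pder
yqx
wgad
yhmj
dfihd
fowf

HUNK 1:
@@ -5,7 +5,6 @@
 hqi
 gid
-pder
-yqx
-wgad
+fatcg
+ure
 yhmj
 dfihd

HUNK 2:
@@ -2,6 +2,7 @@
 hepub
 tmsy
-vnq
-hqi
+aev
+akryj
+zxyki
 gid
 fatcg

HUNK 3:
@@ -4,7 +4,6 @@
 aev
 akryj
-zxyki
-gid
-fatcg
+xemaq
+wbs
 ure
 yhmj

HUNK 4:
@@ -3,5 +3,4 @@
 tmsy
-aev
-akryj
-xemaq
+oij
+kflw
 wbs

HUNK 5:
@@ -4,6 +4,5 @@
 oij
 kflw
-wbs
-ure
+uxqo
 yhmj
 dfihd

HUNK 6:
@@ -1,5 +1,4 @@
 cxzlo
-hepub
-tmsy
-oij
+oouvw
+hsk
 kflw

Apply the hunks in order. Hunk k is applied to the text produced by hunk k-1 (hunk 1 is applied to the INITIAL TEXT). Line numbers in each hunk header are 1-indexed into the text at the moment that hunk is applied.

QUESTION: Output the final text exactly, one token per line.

Hunk 1: at line 5 remove [pder,yqx,wgad] add [fatcg,ure] -> 11 lines: cxzlo hepub tmsy vnq hqi gid fatcg ure yhmj dfihd fowf
Hunk 2: at line 2 remove [vnq,hqi] add [aev,akryj,zxyki] -> 12 lines: cxzlo hepub tmsy aev akryj zxyki gid fatcg ure yhmj dfihd fowf
Hunk 3: at line 4 remove [zxyki,gid,fatcg] add [xemaq,wbs] -> 11 lines: cxzlo hepub tmsy aev akryj xemaq wbs ure yhmj dfihd fowf
Hunk 4: at line 3 remove [aev,akryj,xemaq] add [oij,kflw] -> 10 lines: cxzlo hepub tmsy oij kflw wbs ure yhmj dfihd fowf
Hunk 5: at line 4 remove [wbs,ure] add [uxqo] -> 9 lines: cxzlo hepub tmsy oij kflw uxqo yhmj dfihd fowf
Hunk 6: at line 1 remove [hepub,tmsy,oij] add [oouvw,hsk] -> 8 lines: cxzlo oouvw hsk kflw uxqo yhmj dfihd fowf

Answer: cxzlo
oouvw
hsk
kflw
uxqo
yhmj
dfihd
fowf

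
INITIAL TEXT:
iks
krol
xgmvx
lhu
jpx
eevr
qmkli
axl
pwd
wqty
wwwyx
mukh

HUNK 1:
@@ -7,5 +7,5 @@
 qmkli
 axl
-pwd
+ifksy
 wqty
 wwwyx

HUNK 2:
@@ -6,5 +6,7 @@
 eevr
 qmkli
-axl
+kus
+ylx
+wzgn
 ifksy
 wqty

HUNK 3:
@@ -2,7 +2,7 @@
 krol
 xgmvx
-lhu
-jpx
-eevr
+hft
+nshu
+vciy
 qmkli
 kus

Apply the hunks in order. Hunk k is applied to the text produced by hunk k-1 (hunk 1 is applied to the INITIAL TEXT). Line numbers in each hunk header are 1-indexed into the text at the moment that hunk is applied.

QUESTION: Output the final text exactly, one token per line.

Hunk 1: at line 7 remove [pwd] add [ifksy] -> 12 lines: iks krol xgmvx lhu jpx eevr qmkli axl ifksy wqty wwwyx mukh
Hunk 2: at line 6 remove [axl] add [kus,ylx,wzgn] -> 14 lines: iks krol xgmvx lhu jpx eevr qmkli kus ylx wzgn ifksy wqty wwwyx mukh
Hunk 3: at line 2 remove [lhu,jpx,eevr] add [hft,nshu,vciy] -> 14 lines: iks krol xgmvx hft nshu vciy qmkli kus ylx wzgn ifksy wqty wwwyx mukh

Answer: iks
krol
xgmvx
hft
nshu
vciy
qmkli
kus
ylx
wzgn
ifksy
wqty
wwwyx
mukh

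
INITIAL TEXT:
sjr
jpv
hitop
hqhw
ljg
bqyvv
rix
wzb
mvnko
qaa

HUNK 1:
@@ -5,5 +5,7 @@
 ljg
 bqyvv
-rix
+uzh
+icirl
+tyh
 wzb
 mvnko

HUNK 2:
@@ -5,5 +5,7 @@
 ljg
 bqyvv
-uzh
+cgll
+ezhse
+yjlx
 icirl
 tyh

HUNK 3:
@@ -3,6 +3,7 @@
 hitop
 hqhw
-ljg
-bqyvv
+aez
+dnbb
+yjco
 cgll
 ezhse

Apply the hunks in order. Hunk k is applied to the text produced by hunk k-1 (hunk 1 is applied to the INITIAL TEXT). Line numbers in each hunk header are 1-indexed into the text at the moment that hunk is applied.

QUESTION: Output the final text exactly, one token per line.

Hunk 1: at line 5 remove [rix] add [uzh,icirl,tyh] -> 12 lines: sjr jpv hitop hqhw ljg bqyvv uzh icirl tyh wzb mvnko qaa
Hunk 2: at line 5 remove [uzh] add [cgll,ezhse,yjlx] -> 14 lines: sjr jpv hitop hqhw ljg bqyvv cgll ezhse yjlx icirl tyh wzb mvnko qaa
Hunk 3: at line 3 remove [ljg,bqyvv] add [aez,dnbb,yjco] -> 15 lines: sjr jpv hitop hqhw aez dnbb yjco cgll ezhse yjlx icirl tyh wzb mvnko qaa

Answer: sjr
jpv
hitop
hqhw
aez
dnbb
yjco
cgll
ezhse
yjlx
icirl
tyh
wzb
mvnko
qaa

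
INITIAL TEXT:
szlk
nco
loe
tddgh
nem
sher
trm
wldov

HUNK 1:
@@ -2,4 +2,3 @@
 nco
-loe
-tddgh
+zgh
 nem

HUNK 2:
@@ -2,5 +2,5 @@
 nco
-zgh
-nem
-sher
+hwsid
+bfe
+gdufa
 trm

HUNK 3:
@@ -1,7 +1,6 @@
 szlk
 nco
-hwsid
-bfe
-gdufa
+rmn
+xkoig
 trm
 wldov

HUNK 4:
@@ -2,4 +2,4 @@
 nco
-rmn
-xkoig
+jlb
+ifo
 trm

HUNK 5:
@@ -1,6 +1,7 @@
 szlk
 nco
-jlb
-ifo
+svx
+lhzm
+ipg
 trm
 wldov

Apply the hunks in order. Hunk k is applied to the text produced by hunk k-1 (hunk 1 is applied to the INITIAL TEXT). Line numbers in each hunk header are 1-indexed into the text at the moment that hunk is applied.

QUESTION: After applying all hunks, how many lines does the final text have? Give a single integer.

Answer: 7

Derivation:
Hunk 1: at line 2 remove [loe,tddgh] add [zgh] -> 7 lines: szlk nco zgh nem sher trm wldov
Hunk 2: at line 2 remove [zgh,nem,sher] add [hwsid,bfe,gdufa] -> 7 lines: szlk nco hwsid bfe gdufa trm wldov
Hunk 3: at line 1 remove [hwsid,bfe,gdufa] add [rmn,xkoig] -> 6 lines: szlk nco rmn xkoig trm wldov
Hunk 4: at line 2 remove [rmn,xkoig] add [jlb,ifo] -> 6 lines: szlk nco jlb ifo trm wldov
Hunk 5: at line 1 remove [jlb,ifo] add [svx,lhzm,ipg] -> 7 lines: szlk nco svx lhzm ipg trm wldov
Final line count: 7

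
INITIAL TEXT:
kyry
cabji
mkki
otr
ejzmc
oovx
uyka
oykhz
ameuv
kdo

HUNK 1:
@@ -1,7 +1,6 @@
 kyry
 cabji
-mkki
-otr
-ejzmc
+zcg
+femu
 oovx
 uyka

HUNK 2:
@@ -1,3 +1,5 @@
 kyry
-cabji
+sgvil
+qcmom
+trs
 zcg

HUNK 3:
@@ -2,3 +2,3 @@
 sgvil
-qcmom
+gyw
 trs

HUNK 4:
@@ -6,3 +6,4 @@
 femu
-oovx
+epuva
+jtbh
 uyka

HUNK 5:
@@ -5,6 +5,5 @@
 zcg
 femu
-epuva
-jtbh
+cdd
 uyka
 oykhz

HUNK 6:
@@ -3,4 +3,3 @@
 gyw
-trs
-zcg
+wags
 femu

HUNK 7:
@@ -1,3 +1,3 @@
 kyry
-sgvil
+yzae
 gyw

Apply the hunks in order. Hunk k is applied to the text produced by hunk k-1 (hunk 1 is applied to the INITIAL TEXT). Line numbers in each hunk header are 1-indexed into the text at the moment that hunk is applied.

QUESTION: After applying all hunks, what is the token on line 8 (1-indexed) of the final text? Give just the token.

Hunk 1: at line 1 remove [mkki,otr,ejzmc] add [zcg,femu] -> 9 lines: kyry cabji zcg femu oovx uyka oykhz ameuv kdo
Hunk 2: at line 1 remove [cabji] add [sgvil,qcmom,trs] -> 11 lines: kyry sgvil qcmom trs zcg femu oovx uyka oykhz ameuv kdo
Hunk 3: at line 2 remove [qcmom] add [gyw] -> 11 lines: kyry sgvil gyw trs zcg femu oovx uyka oykhz ameuv kdo
Hunk 4: at line 6 remove [oovx] add [epuva,jtbh] -> 12 lines: kyry sgvil gyw trs zcg femu epuva jtbh uyka oykhz ameuv kdo
Hunk 5: at line 5 remove [epuva,jtbh] add [cdd] -> 11 lines: kyry sgvil gyw trs zcg femu cdd uyka oykhz ameuv kdo
Hunk 6: at line 3 remove [trs,zcg] add [wags] -> 10 lines: kyry sgvil gyw wags femu cdd uyka oykhz ameuv kdo
Hunk 7: at line 1 remove [sgvil] add [yzae] -> 10 lines: kyry yzae gyw wags femu cdd uyka oykhz ameuv kdo
Final line 8: oykhz

Answer: oykhz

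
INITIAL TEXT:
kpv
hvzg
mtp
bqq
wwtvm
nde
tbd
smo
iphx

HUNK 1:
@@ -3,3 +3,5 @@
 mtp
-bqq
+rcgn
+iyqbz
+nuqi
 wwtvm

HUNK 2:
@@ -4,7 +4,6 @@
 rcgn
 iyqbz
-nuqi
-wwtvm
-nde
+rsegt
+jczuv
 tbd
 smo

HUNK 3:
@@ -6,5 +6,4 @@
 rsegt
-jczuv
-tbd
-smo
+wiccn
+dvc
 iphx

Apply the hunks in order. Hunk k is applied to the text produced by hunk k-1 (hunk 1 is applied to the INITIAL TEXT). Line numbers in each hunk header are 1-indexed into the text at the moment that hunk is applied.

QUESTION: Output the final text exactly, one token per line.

Hunk 1: at line 3 remove [bqq] add [rcgn,iyqbz,nuqi] -> 11 lines: kpv hvzg mtp rcgn iyqbz nuqi wwtvm nde tbd smo iphx
Hunk 2: at line 4 remove [nuqi,wwtvm,nde] add [rsegt,jczuv] -> 10 lines: kpv hvzg mtp rcgn iyqbz rsegt jczuv tbd smo iphx
Hunk 3: at line 6 remove [jczuv,tbd,smo] add [wiccn,dvc] -> 9 lines: kpv hvzg mtp rcgn iyqbz rsegt wiccn dvc iphx

Answer: kpv
hvzg
mtp
rcgn
iyqbz
rsegt
wiccn
dvc
iphx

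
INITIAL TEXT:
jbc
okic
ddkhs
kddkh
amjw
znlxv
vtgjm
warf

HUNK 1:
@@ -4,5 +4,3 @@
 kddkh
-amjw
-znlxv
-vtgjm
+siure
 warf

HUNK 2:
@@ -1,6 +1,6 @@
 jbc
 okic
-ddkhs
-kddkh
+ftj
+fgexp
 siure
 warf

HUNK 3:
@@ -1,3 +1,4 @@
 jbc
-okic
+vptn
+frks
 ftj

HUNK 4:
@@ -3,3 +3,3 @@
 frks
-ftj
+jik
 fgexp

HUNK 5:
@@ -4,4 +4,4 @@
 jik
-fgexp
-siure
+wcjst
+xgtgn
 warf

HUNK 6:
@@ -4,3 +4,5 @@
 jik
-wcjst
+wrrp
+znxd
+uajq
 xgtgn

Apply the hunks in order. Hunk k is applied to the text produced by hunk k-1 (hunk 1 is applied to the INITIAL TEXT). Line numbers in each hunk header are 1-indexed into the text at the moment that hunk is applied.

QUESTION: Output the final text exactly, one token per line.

Hunk 1: at line 4 remove [amjw,znlxv,vtgjm] add [siure] -> 6 lines: jbc okic ddkhs kddkh siure warf
Hunk 2: at line 1 remove [ddkhs,kddkh] add [ftj,fgexp] -> 6 lines: jbc okic ftj fgexp siure warf
Hunk 3: at line 1 remove [okic] add [vptn,frks] -> 7 lines: jbc vptn frks ftj fgexp siure warf
Hunk 4: at line 3 remove [ftj] add [jik] -> 7 lines: jbc vptn frks jik fgexp siure warf
Hunk 5: at line 4 remove [fgexp,siure] add [wcjst,xgtgn] -> 7 lines: jbc vptn frks jik wcjst xgtgn warf
Hunk 6: at line 4 remove [wcjst] add [wrrp,znxd,uajq] -> 9 lines: jbc vptn frks jik wrrp znxd uajq xgtgn warf

Answer: jbc
vptn
frks
jik
wrrp
znxd
uajq
xgtgn
warf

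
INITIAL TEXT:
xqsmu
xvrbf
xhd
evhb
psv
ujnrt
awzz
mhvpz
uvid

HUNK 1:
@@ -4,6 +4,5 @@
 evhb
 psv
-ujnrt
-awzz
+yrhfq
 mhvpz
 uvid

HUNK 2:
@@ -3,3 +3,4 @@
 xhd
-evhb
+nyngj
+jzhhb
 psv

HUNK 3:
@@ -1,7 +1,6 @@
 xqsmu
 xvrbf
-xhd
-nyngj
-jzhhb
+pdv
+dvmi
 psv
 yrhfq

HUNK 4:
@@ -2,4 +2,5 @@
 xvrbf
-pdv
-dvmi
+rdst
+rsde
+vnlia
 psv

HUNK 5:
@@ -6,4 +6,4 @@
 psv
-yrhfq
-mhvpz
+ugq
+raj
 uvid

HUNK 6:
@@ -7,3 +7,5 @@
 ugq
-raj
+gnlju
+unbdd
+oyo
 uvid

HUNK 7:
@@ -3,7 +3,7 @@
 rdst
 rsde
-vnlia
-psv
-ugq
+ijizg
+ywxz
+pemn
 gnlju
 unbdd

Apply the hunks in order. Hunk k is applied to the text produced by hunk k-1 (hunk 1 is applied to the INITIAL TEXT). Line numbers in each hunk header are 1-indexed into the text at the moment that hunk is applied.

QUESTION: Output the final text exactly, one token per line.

Answer: xqsmu
xvrbf
rdst
rsde
ijizg
ywxz
pemn
gnlju
unbdd
oyo
uvid

Derivation:
Hunk 1: at line 4 remove [ujnrt,awzz] add [yrhfq] -> 8 lines: xqsmu xvrbf xhd evhb psv yrhfq mhvpz uvid
Hunk 2: at line 3 remove [evhb] add [nyngj,jzhhb] -> 9 lines: xqsmu xvrbf xhd nyngj jzhhb psv yrhfq mhvpz uvid
Hunk 3: at line 1 remove [xhd,nyngj,jzhhb] add [pdv,dvmi] -> 8 lines: xqsmu xvrbf pdv dvmi psv yrhfq mhvpz uvid
Hunk 4: at line 2 remove [pdv,dvmi] add [rdst,rsde,vnlia] -> 9 lines: xqsmu xvrbf rdst rsde vnlia psv yrhfq mhvpz uvid
Hunk 5: at line 6 remove [yrhfq,mhvpz] add [ugq,raj] -> 9 lines: xqsmu xvrbf rdst rsde vnlia psv ugq raj uvid
Hunk 6: at line 7 remove [raj] add [gnlju,unbdd,oyo] -> 11 lines: xqsmu xvrbf rdst rsde vnlia psv ugq gnlju unbdd oyo uvid
Hunk 7: at line 3 remove [vnlia,psv,ugq] add [ijizg,ywxz,pemn] -> 11 lines: xqsmu xvrbf rdst rsde ijizg ywxz pemn gnlju unbdd oyo uvid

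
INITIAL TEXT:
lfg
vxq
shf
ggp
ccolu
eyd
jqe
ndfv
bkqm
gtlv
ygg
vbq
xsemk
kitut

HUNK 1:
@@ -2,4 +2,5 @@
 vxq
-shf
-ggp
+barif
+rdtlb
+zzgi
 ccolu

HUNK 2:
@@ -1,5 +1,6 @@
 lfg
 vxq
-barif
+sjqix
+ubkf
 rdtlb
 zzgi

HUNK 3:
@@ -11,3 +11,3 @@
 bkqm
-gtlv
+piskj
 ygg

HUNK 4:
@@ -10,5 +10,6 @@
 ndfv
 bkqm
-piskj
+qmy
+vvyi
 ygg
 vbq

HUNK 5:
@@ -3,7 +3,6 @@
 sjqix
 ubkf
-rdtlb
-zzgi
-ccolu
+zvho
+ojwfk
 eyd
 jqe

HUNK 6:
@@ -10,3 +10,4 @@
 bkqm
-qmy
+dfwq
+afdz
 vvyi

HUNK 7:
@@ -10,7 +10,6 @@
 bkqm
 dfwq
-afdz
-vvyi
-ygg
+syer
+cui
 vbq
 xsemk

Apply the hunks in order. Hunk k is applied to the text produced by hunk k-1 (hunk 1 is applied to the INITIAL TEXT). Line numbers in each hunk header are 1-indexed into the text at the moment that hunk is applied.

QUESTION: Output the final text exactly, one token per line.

Answer: lfg
vxq
sjqix
ubkf
zvho
ojwfk
eyd
jqe
ndfv
bkqm
dfwq
syer
cui
vbq
xsemk
kitut

Derivation:
Hunk 1: at line 2 remove [shf,ggp] add [barif,rdtlb,zzgi] -> 15 lines: lfg vxq barif rdtlb zzgi ccolu eyd jqe ndfv bkqm gtlv ygg vbq xsemk kitut
Hunk 2: at line 1 remove [barif] add [sjqix,ubkf] -> 16 lines: lfg vxq sjqix ubkf rdtlb zzgi ccolu eyd jqe ndfv bkqm gtlv ygg vbq xsemk kitut
Hunk 3: at line 11 remove [gtlv] add [piskj] -> 16 lines: lfg vxq sjqix ubkf rdtlb zzgi ccolu eyd jqe ndfv bkqm piskj ygg vbq xsemk kitut
Hunk 4: at line 10 remove [piskj] add [qmy,vvyi] -> 17 lines: lfg vxq sjqix ubkf rdtlb zzgi ccolu eyd jqe ndfv bkqm qmy vvyi ygg vbq xsemk kitut
Hunk 5: at line 3 remove [rdtlb,zzgi,ccolu] add [zvho,ojwfk] -> 16 lines: lfg vxq sjqix ubkf zvho ojwfk eyd jqe ndfv bkqm qmy vvyi ygg vbq xsemk kitut
Hunk 6: at line 10 remove [qmy] add [dfwq,afdz] -> 17 lines: lfg vxq sjqix ubkf zvho ojwfk eyd jqe ndfv bkqm dfwq afdz vvyi ygg vbq xsemk kitut
Hunk 7: at line 10 remove [afdz,vvyi,ygg] add [syer,cui] -> 16 lines: lfg vxq sjqix ubkf zvho ojwfk eyd jqe ndfv bkqm dfwq syer cui vbq xsemk kitut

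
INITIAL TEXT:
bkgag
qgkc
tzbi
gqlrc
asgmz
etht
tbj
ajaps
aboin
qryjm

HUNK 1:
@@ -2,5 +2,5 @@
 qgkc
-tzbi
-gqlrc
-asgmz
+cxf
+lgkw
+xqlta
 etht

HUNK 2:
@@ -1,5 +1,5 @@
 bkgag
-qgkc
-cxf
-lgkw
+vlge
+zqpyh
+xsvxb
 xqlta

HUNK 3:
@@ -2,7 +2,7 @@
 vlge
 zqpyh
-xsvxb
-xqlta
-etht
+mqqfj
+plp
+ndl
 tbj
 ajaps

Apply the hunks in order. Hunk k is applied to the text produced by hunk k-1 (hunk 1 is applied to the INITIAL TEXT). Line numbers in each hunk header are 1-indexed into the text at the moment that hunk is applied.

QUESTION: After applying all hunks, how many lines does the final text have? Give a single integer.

Hunk 1: at line 2 remove [tzbi,gqlrc,asgmz] add [cxf,lgkw,xqlta] -> 10 lines: bkgag qgkc cxf lgkw xqlta etht tbj ajaps aboin qryjm
Hunk 2: at line 1 remove [qgkc,cxf,lgkw] add [vlge,zqpyh,xsvxb] -> 10 lines: bkgag vlge zqpyh xsvxb xqlta etht tbj ajaps aboin qryjm
Hunk 3: at line 2 remove [xsvxb,xqlta,etht] add [mqqfj,plp,ndl] -> 10 lines: bkgag vlge zqpyh mqqfj plp ndl tbj ajaps aboin qryjm
Final line count: 10

Answer: 10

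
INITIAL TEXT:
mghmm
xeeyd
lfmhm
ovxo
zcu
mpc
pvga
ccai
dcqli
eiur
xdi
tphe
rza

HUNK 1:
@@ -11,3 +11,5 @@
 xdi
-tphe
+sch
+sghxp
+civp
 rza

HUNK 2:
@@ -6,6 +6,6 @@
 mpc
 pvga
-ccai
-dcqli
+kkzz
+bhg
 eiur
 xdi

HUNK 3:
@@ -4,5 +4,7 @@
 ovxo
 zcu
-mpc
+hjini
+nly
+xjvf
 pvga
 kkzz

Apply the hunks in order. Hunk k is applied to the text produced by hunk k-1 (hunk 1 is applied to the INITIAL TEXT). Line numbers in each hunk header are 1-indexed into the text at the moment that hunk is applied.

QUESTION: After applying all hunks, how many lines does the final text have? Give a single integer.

Hunk 1: at line 11 remove [tphe] add [sch,sghxp,civp] -> 15 lines: mghmm xeeyd lfmhm ovxo zcu mpc pvga ccai dcqli eiur xdi sch sghxp civp rza
Hunk 2: at line 6 remove [ccai,dcqli] add [kkzz,bhg] -> 15 lines: mghmm xeeyd lfmhm ovxo zcu mpc pvga kkzz bhg eiur xdi sch sghxp civp rza
Hunk 3: at line 4 remove [mpc] add [hjini,nly,xjvf] -> 17 lines: mghmm xeeyd lfmhm ovxo zcu hjini nly xjvf pvga kkzz bhg eiur xdi sch sghxp civp rza
Final line count: 17

Answer: 17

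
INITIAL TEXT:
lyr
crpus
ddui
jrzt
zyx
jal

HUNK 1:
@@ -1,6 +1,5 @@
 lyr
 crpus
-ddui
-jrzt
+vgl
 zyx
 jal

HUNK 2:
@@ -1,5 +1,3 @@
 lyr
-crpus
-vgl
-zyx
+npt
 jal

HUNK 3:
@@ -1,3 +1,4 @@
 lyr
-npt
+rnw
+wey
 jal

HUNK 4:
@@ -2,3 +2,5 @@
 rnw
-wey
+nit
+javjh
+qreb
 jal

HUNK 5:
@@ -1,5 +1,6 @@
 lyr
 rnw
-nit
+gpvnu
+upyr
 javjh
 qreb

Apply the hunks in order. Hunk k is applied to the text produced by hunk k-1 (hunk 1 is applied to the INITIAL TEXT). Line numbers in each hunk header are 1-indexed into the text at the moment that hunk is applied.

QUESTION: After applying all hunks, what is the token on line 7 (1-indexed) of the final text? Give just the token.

Hunk 1: at line 1 remove [ddui,jrzt] add [vgl] -> 5 lines: lyr crpus vgl zyx jal
Hunk 2: at line 1 remove [crpus,vgl,zyx] add [npt] -> 3 lines: lyr npt jal
Hunk 3: at line 1 remove [npt] add [rnw,wey] -> 4 lines: lyr rnw wey jal
Hunk 4: at line 2 remove [wey] add [nit,javjh,qreb] -> 6 lines: lyr rnw nit javjh qreb jal
Hunk 5: at line 1 remove [nit] add [gpvnu,upyr] -> 7 lines: lyr rnw gpvnu upyr javjh qreb jal
Final line 7: jal

Answer: jal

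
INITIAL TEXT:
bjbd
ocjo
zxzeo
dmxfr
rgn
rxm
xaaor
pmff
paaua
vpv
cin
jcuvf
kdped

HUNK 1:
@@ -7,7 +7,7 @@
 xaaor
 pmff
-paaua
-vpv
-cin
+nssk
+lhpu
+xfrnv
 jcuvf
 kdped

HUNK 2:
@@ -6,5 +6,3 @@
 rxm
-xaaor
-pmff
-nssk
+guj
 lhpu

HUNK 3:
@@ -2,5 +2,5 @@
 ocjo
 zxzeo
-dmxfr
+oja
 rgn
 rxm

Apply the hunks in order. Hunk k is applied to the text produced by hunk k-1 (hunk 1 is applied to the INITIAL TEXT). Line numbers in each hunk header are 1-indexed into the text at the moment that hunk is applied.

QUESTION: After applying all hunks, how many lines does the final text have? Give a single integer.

Answer: 11

Derivation:
Hunk 1: at line 7 remove [paaua,vpv,cin] add [nssk,lhpu,xfrnv] -> 13 lines: bjbd ocjo zxzeo dmxfr rgn rxm xaaor pmff nssk lhpu xfrnv jcuvf kdped
Hunk 2: at line 6 remove [xaaor,pmff,nssk] add [guj] -> 11 lines: bjbd ocjo zxzeo dmxfr rgn rxm guj lhpu xfrnv jcuvf kdped
Hunk 3: at line 2 remove [dmxfr] add [oja] -> 11 lines: bjbd ocjo zxzeo oja rgn rxm guj lhpu xfrnv jcuvf kdped
Final line count: 11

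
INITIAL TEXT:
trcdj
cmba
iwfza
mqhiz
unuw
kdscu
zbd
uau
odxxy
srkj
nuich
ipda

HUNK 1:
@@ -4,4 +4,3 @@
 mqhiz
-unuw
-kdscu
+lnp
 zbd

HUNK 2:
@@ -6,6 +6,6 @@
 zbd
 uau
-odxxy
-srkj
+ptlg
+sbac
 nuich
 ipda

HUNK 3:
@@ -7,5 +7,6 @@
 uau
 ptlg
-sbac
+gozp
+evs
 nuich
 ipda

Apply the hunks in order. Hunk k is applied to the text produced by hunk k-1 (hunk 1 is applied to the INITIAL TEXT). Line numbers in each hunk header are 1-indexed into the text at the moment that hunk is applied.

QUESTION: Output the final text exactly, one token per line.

Hunk 1: at line 4 remove [unuw,kdscu] add [lnp] -> 11 lines: trcdj cmba iwfza mqhiz lnp zbd uau odxxy srkj nuich ipda
Hunk 2: at line 6 remove [odxxy,srkj] add [ptlg,sbac] -> 11 lines: trcdj cmba iwfza mqhiz lnp zbd uau ptlg sbac nuich ipda
Hunk 3: at line 7 remove [sbac] add [gozp,evs] -> 12 lines: trcdj cmba iwfza mqhiz lnp zbd uau ptlg gozp evs nuich ipda

Answer: trcdj
cmba
iwfza
mqhiz
lnp
zbd
uau
ptlg
gozp
evs
nuich
ipda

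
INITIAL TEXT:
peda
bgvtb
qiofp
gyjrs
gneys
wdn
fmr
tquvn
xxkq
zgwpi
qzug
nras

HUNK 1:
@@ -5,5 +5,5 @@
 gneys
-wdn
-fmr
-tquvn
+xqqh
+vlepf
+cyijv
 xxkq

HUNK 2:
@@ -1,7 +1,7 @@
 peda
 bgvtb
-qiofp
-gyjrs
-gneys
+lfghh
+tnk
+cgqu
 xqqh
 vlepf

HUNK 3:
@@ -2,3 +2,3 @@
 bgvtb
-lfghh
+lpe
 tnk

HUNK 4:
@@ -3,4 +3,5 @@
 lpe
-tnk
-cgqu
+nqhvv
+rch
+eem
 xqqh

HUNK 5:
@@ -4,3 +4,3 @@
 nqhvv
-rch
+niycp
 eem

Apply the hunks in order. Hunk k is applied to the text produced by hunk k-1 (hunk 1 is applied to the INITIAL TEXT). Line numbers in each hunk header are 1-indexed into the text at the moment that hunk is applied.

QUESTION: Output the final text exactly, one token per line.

Hunk 1: at line 5 remove [wdn,fmr,tquvn] add [xqqh,vlepf,cyijv] -> 12 lines: peda bgvtb qiofp gyjrs gneys xqqh vlepf cyijv xxkq zgwpi qzug nras
Hunk 2: at line 1 remove [qiofp,gyjrs,gneys] add [lfghh,tnk,cgqu] -> 12 lines: peda bgvtb lfghh tnk cgqu xqqh vlepf cyijv xxkq zgwpi qzug nras
Hunk 3: at line 2 remove [lfghh] add [lpe] -> 12 lines: peda bgvtb lpe tnk cgqu xqqh vlepf cyijv xxkq zgwpi qzug nras
Hunk 4: at line 3 remove [tnk,cgqu] add [nqhvv,rch,eem] -> 13 lines: peda bgvtb lpe nqhvv rch eem xqqh vlepf cyijv xxkq zgwpi qzug nras
Hunk 5: at line 4 remove [rch] add [niycp] -> 13 lines: peda bgvtb lpe nqhvv niycp eem xqqh vlepf cyijv xxkq zgwpi qzug nras

Answer: peda
bgvtb
lpe
nqhvv
niycp
eem
xqqh
vlepf
cyijv
xxkq
zgwpi
qzug
nras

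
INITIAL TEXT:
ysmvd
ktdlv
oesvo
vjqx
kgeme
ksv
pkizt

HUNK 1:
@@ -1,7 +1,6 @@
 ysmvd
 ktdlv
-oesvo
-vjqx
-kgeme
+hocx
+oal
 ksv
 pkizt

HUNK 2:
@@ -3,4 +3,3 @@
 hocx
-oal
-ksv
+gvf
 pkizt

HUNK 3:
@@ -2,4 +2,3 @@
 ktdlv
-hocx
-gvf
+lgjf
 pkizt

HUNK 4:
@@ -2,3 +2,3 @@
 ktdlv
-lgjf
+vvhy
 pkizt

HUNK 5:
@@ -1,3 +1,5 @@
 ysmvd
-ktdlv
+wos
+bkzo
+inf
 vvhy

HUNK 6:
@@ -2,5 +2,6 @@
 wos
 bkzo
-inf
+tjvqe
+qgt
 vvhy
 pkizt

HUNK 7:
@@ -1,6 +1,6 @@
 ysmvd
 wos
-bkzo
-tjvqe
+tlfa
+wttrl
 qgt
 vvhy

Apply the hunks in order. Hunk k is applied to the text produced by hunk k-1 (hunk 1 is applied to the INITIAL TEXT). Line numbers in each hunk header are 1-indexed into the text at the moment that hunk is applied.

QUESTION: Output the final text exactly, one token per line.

Answer: ysmvd
wos
tlfa
wttrl
qgt
vvhy
pkizt

Derivation:
Hunk 1: at line 1 remove [oesvo,vjqx,kgeme] add [hocx,oal] -> 6 lines: ysmvd ktdlv hocx oal ksv pkizt
Hunk 2: at line 3 remove [oal,ksv] add [gvf] -> 5 lines: ysmvd ktdlv hocx gvf pkizt
Hunk 3: at line 2 remove [hocx,gvf] add [lgjf] -> 4 lines: ysmvd ktdlv lgjf pkizt
Hunk 4: at line 2 remove [lgjf] add [vvhy] -> 4 lines: ysmvd ktdlv vvhy pkizt
Hunk 5: at line 1 remove [ktdlv] add [wos,bkzo,inf] -> 6 lines: ysmvd wos bkzo inf vvhy pkizt
Hunk 6: at line 2 remove [inf] add [tjvqe,qgt] -> 7 lines: ysmvd wos bkzo tjvqe qgt vvhy pkizt
Hunk 7: at line 1 remove [bkzo,tjvqe] add [tlfa,wttrl] -> 7 lines: ysmvd wos tlfa wttrl qgt vvhy pkizt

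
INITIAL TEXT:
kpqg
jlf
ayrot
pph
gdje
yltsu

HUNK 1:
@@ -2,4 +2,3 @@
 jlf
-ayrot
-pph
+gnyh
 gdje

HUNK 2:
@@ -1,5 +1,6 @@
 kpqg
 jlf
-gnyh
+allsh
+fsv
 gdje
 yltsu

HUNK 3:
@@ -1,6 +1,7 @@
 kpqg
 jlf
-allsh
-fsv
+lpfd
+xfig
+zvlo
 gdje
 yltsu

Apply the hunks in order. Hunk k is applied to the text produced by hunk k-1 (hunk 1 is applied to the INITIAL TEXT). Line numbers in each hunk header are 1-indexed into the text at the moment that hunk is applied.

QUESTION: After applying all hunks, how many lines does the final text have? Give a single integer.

Answer: 7

Derivation:
Hunk 1: at line 2 remove [ayrot,pph] add [gnyh] -> 5 lines: kpqg jlf gnyh gdje yltsu
Hunk 2: at line 1 remove [gnyh] add [allsh,fsv] -> 6 lines: kpqg jlf allsh fsv gdje yltsu
Hunk 3: at line 1 remove [allsh,fsv] add [lpfd,xfig,zvlo] -> 7 lines: kpqg jlf lpfd xfig zvlo gdje yltsu
Final line count: 7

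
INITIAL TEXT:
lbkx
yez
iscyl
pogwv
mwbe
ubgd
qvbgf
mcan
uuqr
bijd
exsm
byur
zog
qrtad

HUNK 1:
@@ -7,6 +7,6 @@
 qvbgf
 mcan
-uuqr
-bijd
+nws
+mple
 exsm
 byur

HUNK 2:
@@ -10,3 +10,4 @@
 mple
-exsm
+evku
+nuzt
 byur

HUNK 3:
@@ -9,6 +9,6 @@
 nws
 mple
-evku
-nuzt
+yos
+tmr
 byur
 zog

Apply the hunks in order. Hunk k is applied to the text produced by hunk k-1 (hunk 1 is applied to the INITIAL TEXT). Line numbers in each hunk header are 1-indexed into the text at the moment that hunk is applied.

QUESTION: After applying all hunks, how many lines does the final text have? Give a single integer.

Answer: 15

Derivation:
Hunk 1: at line 7 remove [uuqr,bijd] add [nws,mple] -> 14 lines: lbkx yez iscyl pogwv mwbe ubgd qvbgf mcan nws mple exsm byur zog qrtad
Hunk 2: at line 10 remove [exsm] add [evku,nuzt] -> 15 lines: lbkx yez iscyl pogwv mwbe ubgd qvbgf mcan nws mple evku nuzt byur zog qrtad
Hunk 3: at line 9 remove [evku,nuzt] add [yos,tmr] -> 15 lines: lbkx yez iscyl pogwv mwbe ubgd qvbgf mcan nws mple yos tmr byur zog qrtad
Final line count: 15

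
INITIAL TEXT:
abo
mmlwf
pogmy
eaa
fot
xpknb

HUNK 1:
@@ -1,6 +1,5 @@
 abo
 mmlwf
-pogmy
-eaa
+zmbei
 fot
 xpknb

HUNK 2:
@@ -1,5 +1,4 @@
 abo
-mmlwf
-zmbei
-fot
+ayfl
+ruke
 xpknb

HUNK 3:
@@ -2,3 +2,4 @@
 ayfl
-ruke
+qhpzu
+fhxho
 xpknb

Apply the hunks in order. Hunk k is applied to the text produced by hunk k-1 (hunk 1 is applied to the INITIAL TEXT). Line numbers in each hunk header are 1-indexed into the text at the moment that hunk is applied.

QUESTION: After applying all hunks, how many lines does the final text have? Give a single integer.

Answer: 5

Derivation:
Hunk 1: at line 1 remove [pogmy,eaa] add [zmbei] -> 5 lines: abo mmlwf zmbei fot xpknb
Hunk 2: at line 1 remove [mmlwf,zmbei,fot] add [ayfl,ruke] -> 4 lines: abo ayfl ruke xpknb
Hunk 3: at line 2 remove [ruke] add [qhpzu,fhxho] -> 5 lines: abo ayfl qhpzu fhxho xpknb
Final line count: 5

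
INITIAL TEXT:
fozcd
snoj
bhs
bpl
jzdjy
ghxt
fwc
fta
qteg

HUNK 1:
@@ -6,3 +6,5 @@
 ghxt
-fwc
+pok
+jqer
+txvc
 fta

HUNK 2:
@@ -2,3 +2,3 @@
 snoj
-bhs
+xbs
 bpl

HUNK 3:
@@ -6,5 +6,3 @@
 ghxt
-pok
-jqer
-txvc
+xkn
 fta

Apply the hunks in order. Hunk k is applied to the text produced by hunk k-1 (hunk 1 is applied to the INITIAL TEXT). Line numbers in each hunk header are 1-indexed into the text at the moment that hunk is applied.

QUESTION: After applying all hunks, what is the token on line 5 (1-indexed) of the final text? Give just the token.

Answer: jzdjy

Derivation:
Hunk 1: at line 6 remove [fwc] add [pok,jqer,txvc] -> 11 lines: fozcd snoj bhs bpl jzdjy ghxt pok jqer txvc fta qteg
Hunk 2: at line 2 remove [bhs] add [xbs] -> 11 lines: fozcd snoj xbs bpl jzdjy ghxt pok jqer txvc fta qteg
Hunk 3: at line 6 remove [pok,jqer,txvc] add [xkn] -> 9 lines: fozcd snoj xbs bpl jzdjy ghxt xkn fta qteg
Final line 5: jzdjy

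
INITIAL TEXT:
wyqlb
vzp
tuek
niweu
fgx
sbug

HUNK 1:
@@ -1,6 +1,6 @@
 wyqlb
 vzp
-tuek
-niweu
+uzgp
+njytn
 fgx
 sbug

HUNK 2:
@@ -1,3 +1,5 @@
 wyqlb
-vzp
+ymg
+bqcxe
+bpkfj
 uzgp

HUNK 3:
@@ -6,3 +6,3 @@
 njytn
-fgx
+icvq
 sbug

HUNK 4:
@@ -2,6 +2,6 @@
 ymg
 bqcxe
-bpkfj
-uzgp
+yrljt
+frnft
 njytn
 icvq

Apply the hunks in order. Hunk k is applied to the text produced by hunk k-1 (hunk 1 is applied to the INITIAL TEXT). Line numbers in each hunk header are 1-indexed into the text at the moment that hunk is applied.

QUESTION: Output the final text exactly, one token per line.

Answer: wyqlb
ymg
bqcxe
yrljt
frnft
njytn
icvq
sbug

Derivation:
Hunk 1: at line 1 remove [tuek,niweu] add [uzgp,njytn] -> 6 lines: wyqlb vzp uzgp njytn fgx sbug
Hunk 2: at line 1 remove [vzp] add [ymg,bqcxe,bpkfj] -> 8 lines: wyqlb ymg bqcxe bpkfj uzgp njytn fgx sbug
Hunk 3: at line 6 remove [fgx] add [icvq] -> 8 lines: wyqlb ymg bqcxe bpkfj uzgp njytn icvq sbug
Hunk 4: at line 2 remove [bpkfj,uzgp] add [yrljt,frnft] -> 8 lines: wyqlb ymg bqcxe yrljt frnft njytn icvq sbug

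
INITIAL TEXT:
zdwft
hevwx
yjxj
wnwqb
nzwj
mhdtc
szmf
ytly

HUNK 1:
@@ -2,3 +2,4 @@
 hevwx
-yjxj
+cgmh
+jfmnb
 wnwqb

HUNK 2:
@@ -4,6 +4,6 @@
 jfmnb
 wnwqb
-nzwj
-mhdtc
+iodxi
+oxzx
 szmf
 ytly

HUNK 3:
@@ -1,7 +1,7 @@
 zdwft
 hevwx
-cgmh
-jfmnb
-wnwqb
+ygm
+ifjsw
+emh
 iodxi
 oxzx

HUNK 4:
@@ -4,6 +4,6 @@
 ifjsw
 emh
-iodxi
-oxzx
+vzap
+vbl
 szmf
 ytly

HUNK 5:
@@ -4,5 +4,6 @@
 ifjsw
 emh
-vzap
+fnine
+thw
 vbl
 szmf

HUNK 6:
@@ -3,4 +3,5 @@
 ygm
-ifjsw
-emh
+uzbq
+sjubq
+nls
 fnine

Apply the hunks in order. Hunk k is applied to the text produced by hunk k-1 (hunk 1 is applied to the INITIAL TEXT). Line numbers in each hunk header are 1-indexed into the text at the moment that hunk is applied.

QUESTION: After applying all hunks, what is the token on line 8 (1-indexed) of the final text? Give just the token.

Hunk 1: at line 2 remove [yjxj] add [cgmh,jfmnb] -> 9 lines: zdwft hevwx cgmh jfmnb wnwqb nzwj mhdtc szmf ytly
Hunk 2: at line 4 remove [nzwj,mhdtc] add [iodxi,oxzx] -> 9 lines: zdwft hevwx cgmh jfmnb wnwqb iodxi oxzx szmf ytly
Hunk 3: at line 1 remove [cgmh,jfmnb,wnwqb] add [ygm,ifjsw,emh] -> 9 lines: zdwft hevwx ygm ifjsw emh iodxi oxzx szmf ytly
Hunk 4: at line 4 remove [iodxi,oxzx] add [vzap,vbl] -> 9 lines: zdwft hevwx ygm ifjsw emh vzap vbl szmf ytly
Hunk 5: at line 4 remove [vzap] add [fnine,thw] -> 10 lines: zdwft hevwx ygm ifjsw emh fnine thw vbl szmf ytly
Hunk 6: at line 3 remove [ifjsw,emh] add [uzbq,sjubq,nls] -> 11 lines: zdwft hevwx ygm uzbq sjubq nls fnine thw vbl szmf ytly
Final line 8: thw

Answer: thw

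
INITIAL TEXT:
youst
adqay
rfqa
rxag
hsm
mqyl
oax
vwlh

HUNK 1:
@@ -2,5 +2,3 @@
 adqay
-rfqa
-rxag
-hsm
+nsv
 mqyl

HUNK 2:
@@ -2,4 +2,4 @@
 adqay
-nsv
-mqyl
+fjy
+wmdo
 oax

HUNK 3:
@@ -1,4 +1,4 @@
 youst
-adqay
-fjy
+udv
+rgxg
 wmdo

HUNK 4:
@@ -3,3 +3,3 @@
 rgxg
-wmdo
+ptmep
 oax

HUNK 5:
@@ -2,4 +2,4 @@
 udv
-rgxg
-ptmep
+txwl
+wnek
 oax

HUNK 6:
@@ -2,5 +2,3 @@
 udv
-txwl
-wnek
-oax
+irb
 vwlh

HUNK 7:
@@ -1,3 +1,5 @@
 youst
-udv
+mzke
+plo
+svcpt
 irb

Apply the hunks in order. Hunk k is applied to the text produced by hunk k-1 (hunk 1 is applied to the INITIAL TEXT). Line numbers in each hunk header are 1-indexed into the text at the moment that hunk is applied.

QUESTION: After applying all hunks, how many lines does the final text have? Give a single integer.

Answer: 6

Derivation:
Hunk 1: at line 2 remove [rfqa,rxag,hsm] add [nsv] -> 6 lines: youst adqay nsv mqyl oax vwlh
Hunk 2: at line 2 remove [nsv,mqyl] add [fjy,wmdo] -> 6 lines: youst adqay fjy wmdo oax vwlh
Hunk 3: at line 1 remove [adqay,fjy] add [udv,rgxg] -> 6 lines: youst udv rgxg wmdo oax vwlh
Hunk 4: at line 3 remove [wmdo] add [ptmep] -> 6 lines: youst udv rgxg ptmep oax vwlh
Hunk 5: at line 2 remove [rgxg,ptmep] add [txwl,wnek] -> 6 lines: youst udv txwl wnek oax vwlh
Hunk 6: at line 2 remove [txwl,wnek,oax] add [irb] -> 4 lines: youst udv irb vwlh
Hunk 7: at line 1 remove [udv] add [mzke,plo,svcpt] -> 6 lines: youst mzke plo svcpt irb vwlh
Final line count: 6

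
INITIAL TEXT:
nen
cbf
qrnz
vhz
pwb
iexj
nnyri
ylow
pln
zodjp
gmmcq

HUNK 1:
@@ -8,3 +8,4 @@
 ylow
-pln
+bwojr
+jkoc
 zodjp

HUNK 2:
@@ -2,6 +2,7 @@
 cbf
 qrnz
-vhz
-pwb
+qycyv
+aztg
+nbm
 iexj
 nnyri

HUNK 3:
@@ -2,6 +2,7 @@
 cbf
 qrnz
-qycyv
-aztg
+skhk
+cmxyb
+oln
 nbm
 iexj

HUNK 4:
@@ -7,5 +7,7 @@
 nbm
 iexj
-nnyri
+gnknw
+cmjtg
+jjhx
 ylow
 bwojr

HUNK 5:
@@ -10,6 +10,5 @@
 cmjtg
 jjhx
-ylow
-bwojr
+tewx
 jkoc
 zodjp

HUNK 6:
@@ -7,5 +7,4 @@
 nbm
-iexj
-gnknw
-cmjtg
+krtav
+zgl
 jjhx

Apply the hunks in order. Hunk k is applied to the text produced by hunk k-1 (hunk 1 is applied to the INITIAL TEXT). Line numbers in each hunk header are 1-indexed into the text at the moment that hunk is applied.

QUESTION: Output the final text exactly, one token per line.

Hunk 1: at line 8 remove [pln] add [bwojr,jkoc] -> 12 lines: nen cbf qrnz vhz pwb iexj nnyri ylow bwojr jkoc zodjp gmmcq
Hunk 2: at line 2 remove [vhz,pwb] add [qycyv,aztg,nbm] -> 13 lines: nen cbf qrnz qycyv aztg nbm iexj nnyri ylow bwojr jkoc zodjp gmmcq
Hunk 3: at line 2 remove [qycyv,aztg] add [skhk,cmxyb,oln] -> 14 lines: nen cbf qrnz skhk cmxyb oln nbm iexj nnyri ylow bwojr jkoc zodjp gmmcq
Hunk 4: at line 7 remove [nnyri] add [gnknw,cmjtg,jjhx] -> 16 lines: nen cbf qrnz skhk cmxyb oln nbm iexj gnknw cmjtg jjhx ylow bwojr jkoc zodjp gmmcq
Hunk 5: at line 10 remove [ylow,bwojr] add [tewx] -> 15 lines: nen cbf qrnz skhk cmxyb oln nbm iexj gnknw cmjtg jjhx tewx jkoc zodjp gmmcq
Hunk 6: at line 7 remove [iexj,gnknw,cmjtg] add [krtav,zgl] -> 14 lines: nen cbf qrnz skhk cmxyb oln nbm krtav zgl jjhx tewx jkoc zodjp gmmcq

Answer: nen
cbf
qrnz
skhk
cmxyb
oln
nbm
krtav
zgl
jjhx
tewx
jkoc
zodjp
gmmcq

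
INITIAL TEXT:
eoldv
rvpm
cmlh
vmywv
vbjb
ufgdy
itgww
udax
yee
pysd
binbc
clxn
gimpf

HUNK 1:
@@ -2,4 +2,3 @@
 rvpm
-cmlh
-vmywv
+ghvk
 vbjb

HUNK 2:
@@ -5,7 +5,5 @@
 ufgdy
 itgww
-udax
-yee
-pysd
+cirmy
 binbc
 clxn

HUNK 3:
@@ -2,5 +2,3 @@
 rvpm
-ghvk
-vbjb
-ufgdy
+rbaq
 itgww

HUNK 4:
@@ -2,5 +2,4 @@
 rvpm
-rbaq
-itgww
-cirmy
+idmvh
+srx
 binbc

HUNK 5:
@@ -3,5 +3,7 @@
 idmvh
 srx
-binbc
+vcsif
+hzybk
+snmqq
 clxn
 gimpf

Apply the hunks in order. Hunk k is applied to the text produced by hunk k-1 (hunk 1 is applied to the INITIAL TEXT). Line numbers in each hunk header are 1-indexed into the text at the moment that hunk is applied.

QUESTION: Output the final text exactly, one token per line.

Hunk 1: at line 2 remove [cmlh,vmywv] add [ghvk] -> 12 lines: eoldv rvpm ghvk vbjb ufgdy itgww udax yee pysd binbc clxn gimpf
Hunk 2: at line 5 remove [udax,yee,pysd] add [cirmy] -> 10 lines: eoldv rvpm ghvk vbjb ufgdy itgww cirmy binbc clxn gimpf
Hunk 3: at line 2 remove [ghvk,vbjb,ufgdy] add [rbaq] -> 8 lines: eoldv rvpm rbaq itgww cirmy binbc clxn gimpf
Hunk 4: at line 2 remove [rbaq,itgww,cirmy] add [idmvh,srx] -> 7 lines: eoldv rvpm idmvh srx binbc clxn gimpf
Hunk 5: at line 3 remove [binbc] add [vcsif,hzybk,snmqq] -> 9 lines: eoldv rvpm idmvh srx vcsif hzybk snmqq clxn gimpf

Answer: eoldv
rvpm
idmvh
srx
vcsif
hzybk
snmqq
clxn
gimpf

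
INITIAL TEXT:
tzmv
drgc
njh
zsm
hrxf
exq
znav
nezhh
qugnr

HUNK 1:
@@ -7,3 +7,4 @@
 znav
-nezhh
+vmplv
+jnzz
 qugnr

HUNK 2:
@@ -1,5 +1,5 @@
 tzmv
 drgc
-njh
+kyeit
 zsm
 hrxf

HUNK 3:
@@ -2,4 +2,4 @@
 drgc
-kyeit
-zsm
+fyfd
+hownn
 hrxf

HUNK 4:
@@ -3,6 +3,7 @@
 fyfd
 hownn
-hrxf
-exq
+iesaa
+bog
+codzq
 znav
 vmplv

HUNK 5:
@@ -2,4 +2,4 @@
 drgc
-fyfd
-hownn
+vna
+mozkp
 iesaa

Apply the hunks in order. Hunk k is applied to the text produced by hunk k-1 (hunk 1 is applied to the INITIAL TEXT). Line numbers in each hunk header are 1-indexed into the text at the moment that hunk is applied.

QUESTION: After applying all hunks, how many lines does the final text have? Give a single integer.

Answer: 11

Derivation:
Hunk 1: at line 7 remove [nezhh] add [vmplv,jnzz] -> 10 lines: tzmv drgc njh zsm hrxf exq znav vmplv jnzz qugnr
Hunk 2: at line 1 remove [njh] add [kyeit] -> 10 lines: tzmv drgc kyeit zsm hrxf exq znav vmplv jnzz qugnr
Hunk 3: at line 2 remove [kyeit,zsm] add [fyfd,hownn] -> 10 lines: tzmv drgc fyfd hownn hrxf exq znav vmplv jnzz qugnr
Hunk 4: at line 3 remove [hrxf,exq] add [iesaa,bog,codzq] -> 11 lines: tzmv drgc fyfd hownn iesaa bog codzq znav vmplv jnzz qugnr
Hunk 5: at line 2 remove [fyfd,hownn] add [vna,mozkp] -> 11 lines: tzmv drgc vna mozkp iesaa bog codzq znav vmplv jnzz qugnr
Final line count: 11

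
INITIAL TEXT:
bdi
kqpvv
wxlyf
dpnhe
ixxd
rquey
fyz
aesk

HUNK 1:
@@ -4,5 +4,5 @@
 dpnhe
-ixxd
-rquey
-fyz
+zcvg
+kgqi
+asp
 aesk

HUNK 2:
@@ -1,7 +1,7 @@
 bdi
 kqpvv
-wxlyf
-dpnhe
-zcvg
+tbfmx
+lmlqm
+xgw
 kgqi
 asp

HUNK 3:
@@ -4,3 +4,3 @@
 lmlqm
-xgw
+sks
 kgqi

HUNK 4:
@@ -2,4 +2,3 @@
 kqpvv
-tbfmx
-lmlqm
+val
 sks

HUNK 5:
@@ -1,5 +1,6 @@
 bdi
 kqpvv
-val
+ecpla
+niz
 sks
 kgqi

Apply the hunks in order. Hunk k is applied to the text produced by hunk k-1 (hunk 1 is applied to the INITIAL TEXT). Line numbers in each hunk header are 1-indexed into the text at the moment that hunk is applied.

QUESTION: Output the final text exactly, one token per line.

Hunk 1: at line 4 remove [ixxd,rquey,fyz] add [zcvg,kgqi,asp] -> 8 lines: bdi kqpvv wxlyf dpnhe zcvg kgqi asp aesk
Hunk 2: at line 1 remove [wxlyf,dpnhe,zcvg] add [tbfmx,lmlqm,xgw] -> 8 lines: bdi kqpvv tbfmx lmlqm xgw kgqi asp aesk
Hunk 3: at line 4 remove [xgw] add [sks] -> 8 lines: bdi kqpvv tbfmx lmlqm sks kgqi asp aesk
Hunk 4: at line 2 remove [tbfmx,lmlqm] add [val] -> 7 lines: bdi kqpvv val sks kgqi asp aesk
Hunk 5: at line 1 remove [val] add [ecpla,niz] -> 8 lines: bdi kqpvv ecpla niz sks kgqi asp aesk

Answer: bdi
kqpvv
ecpla
niz
sks
kgqi
asp
aesk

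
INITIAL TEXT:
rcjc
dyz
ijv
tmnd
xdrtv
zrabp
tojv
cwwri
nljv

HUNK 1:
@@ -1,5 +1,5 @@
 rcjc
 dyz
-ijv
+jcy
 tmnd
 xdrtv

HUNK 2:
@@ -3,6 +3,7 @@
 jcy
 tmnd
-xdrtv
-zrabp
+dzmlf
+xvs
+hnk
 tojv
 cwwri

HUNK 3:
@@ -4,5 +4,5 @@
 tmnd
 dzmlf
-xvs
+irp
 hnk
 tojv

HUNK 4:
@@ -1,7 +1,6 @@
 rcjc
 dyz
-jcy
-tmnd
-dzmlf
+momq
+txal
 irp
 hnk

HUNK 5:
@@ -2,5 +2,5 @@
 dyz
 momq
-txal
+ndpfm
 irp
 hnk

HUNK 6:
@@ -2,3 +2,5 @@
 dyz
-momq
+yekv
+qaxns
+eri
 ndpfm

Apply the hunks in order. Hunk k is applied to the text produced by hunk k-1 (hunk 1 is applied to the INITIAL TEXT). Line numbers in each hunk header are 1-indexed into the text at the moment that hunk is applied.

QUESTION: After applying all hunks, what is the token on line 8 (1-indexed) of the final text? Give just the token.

Hunk 1: at line 1 remove [ijv] add [jcy] -> 9 lines: rcjc dyz jcy tmnd xdrtv zrabp tojv cwwri nljv
Hunk 2: at line 3 remove [xdrtv,zrabp] add [dzmlf,xvs,hnk] -> 10 lines: rcjc dyz jcy tmnd dzmlf xvs hnk tojv cwwri nljv
Hunk 3: at line 4 remove [xvs] add [irp] -> 10 lines: rcjc dyz jcy tmnd dzmlf irp hnk tojv cwwri nljv
Hunk 4: at line 1 remove [jcy,tmnd,dzmlf] add [momq,txal] -> 9 lines: rcjc dyz momq txal irp hnk tojv cwwri nljv
Hunk 5: at line 2 remove [txal] add [ndpfm] -> 9 lines: rcjc dyz momq ndpfm irp hnk tojv cwwri nljv
Hunk 6: at line 2 remove [momq] add [yekv,qaxns,eri] -> 11 lines: rcjc dyz yekv qaxns eri ndpfm irp hnk tojv cwwri nljv
Final line 8: hnk

Answer: hnk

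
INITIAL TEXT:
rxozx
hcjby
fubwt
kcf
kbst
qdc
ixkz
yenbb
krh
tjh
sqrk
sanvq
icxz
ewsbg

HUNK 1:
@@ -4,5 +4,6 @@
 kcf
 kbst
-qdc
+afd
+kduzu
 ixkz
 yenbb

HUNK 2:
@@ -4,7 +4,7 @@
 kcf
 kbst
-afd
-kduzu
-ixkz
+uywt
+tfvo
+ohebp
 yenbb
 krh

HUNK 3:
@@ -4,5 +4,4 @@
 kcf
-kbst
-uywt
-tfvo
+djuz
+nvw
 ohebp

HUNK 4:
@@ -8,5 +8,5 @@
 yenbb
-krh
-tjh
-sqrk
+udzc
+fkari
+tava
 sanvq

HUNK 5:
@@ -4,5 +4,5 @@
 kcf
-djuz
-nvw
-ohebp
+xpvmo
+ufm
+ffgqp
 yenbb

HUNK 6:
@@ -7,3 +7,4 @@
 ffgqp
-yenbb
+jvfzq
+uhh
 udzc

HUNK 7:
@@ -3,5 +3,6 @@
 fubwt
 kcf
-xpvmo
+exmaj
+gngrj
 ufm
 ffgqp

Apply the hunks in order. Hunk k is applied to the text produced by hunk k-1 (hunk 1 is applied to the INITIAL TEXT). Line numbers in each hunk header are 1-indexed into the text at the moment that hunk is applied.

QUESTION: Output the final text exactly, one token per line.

Answer: rxozx
hcjby
fubwt
kcf
exmaj
gngrj
ufm
ffgqp
jvfzq
uhh
udzc
fkari
tava
sanvq
icxz
ewsbg

Derivation:
Hunk 1: at line 4 remove [qdc] add [afd,kduzu] -> 15 lines: rxozx hcjby fubwt kcf kbst afd kduzu ixkz yenbb krh tjh sqrk sanvq icxz ewsbg
Hunk 2: at line 4 remove [afd,kduzu,ixkz] add [uywt,tfvo,ohebp] -> 15 lines: rxozx hcjby fubwt kcf kbst uywt tfvo ohebp yenbb krh tjh sqrk sanvq icxz ewsbg
Hunk 3: at line 4 remove [kbst,uywt,tfvo] add [djuz,nvw] -> 14 lines: rxozx hcjby fubwt kcf djuz nvw ohebp yenbb krh tjh sqrk sanvq icxz ewsbg
Hunk 4: at line 8 remove [krh,tjh,sqrk] add [udzc,fkari,tava] -> 14 lines: rxozx hcjby fubwt kcf djuz nvw ohebp yenbb udzc fkari tava sanvq icxz ewsbg
Hunk 5: at line 4 remove [djuz,nvw,ohebp] add [xpvmo,ufm,ffgqp] -> 14 lines: rxozx hcjby fubwt kcf xpvmo ufm ffgqp yenbb udzc fkari tava sanvq icxz ewsbg
Hunk 6: at line 7 remove [yenbb] add [jvfzq,uhh] -> 15 lines: rxozx hcjby fubwt kcf xpvmo ufm ffgqp jvfzq uhh udzc fkari tava sanvq icxz ewsbg
Hunk 7: at line 3 remove [xpvmo] add [exmaj,gngrj] -> 16 lines: rxozx hcjby fubwt kcf exmaj gngrj ufm ffgqp jvfzq uhh udzc fkari tava sanvq icxz ewsbg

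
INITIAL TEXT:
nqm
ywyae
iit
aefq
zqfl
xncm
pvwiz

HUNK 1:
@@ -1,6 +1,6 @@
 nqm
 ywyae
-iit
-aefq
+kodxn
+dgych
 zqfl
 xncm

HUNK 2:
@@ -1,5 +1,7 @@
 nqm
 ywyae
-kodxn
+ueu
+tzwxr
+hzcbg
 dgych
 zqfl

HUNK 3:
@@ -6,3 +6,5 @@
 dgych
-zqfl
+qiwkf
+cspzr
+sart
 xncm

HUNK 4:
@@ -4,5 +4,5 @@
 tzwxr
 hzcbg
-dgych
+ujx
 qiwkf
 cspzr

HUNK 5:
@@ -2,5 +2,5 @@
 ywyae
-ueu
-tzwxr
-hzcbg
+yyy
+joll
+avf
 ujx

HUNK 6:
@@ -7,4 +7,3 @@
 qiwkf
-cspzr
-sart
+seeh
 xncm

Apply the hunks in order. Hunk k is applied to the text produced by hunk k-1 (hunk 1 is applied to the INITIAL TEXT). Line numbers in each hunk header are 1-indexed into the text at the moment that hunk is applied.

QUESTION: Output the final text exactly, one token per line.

Answer: nqm
ywyae
yyy
joll
avf
ujx
qiwkf
seeh
xncm
pvwiz

Derivation:
Hunk 1: at line 1 remove [iit,aefq] add [kodxn,dgych] -> 7 lines: nqm ywyae kodxn dgych zqfl xncm pvwiz
Hunk 2: at line 1 remove [kodxn] add [ueu,tzwxr,hzcbg] -> 9 lines: nqm ywyae ueu tzwxr hzcbg dgych zqfl xncm pvwiz
Hunk 3: at line 6 remove [zqfl] add [qiwkf,cspzr,sart] -> 11 lines: nqm ywyae ueu tzwxr hzcbg dgych qiwkf cspzr sart xncm pvwiz
Hunk 4: at line 4 remove [dgych] add [ujx] -> 11 lines: nqm ywyae ueu tzwxr hzcbg ujx qiwkf cspzr sart xncm pvwiz
Hunk 5: at line 2 remove [ueu,tzwxr,hzcbg] add [yyy,joll,avf] -> 11 lines: nqm ywyae yyy joll avf ujx qiwkf cspzr sart xncm pvwiz
Hunk 6: at line 7 remove [cspzr,sart] add [seeh] -> 10 lines: nqm ywyae yyy joll avf ujx qiwkf seeh xncm pvwiz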